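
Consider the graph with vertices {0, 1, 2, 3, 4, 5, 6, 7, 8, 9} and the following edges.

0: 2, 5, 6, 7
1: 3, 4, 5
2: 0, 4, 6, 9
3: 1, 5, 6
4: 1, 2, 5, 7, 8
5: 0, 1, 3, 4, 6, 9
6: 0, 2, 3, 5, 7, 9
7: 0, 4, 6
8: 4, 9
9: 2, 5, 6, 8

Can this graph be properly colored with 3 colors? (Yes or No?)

Yes

The chromatic number is 3. 0, 2, 6 are mutually adjacent, so at least 3 colors are needed.
A valid assignment using 3 colors: 0=c, 1=a, 2=b, 3=c, 4=c, 5=b, 6=a, 7=b, 8=a, 9=c.
That is already a proper 3-coloring.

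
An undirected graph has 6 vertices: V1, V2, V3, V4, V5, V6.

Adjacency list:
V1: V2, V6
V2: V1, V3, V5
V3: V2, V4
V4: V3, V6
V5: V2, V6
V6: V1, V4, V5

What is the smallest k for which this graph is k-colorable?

The cycle V4-V3-V2-V1-V6-V4 has odd length 5, so it cannot be 2-colored; at least 3 colors are needed.
One proper 3-coloring: V1=blue, V2=red, V3=blue, V4=green, V5=blue, V6=red. No two adjacent vertices share a color.

3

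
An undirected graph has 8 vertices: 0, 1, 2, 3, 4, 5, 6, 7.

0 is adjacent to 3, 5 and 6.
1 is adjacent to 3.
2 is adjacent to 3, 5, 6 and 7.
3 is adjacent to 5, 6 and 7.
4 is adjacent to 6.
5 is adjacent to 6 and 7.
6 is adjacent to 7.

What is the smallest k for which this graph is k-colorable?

5

2, 3, 5, 6, 7 form a clique, so at least 5 colors are needed.
A valid assignment using 5 colors: 0=d, 1=b, 2=e, 3=a, 4=a, 5=c, 6=b, 7=d. No two adjacent vertices share a color.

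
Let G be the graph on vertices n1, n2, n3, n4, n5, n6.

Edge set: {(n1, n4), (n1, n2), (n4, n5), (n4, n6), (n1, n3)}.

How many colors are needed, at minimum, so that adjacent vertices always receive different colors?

2

n1 and n3 are adjacent, so at least 2 colors are needed.
One proper 2-coloring: n1=R, n2=B, n3=B, n4=B, n5=R, n6=R. Every edge joins two different colors.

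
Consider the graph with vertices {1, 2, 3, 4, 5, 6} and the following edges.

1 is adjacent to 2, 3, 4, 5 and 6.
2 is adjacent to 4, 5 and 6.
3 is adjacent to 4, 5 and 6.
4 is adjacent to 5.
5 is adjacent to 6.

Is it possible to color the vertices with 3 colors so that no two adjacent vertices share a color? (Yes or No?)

1, 2, 4, 5 are mutually adjacent (a clique of size 4), so at least 4 colors are needed.
So 3 colors are not enough.

No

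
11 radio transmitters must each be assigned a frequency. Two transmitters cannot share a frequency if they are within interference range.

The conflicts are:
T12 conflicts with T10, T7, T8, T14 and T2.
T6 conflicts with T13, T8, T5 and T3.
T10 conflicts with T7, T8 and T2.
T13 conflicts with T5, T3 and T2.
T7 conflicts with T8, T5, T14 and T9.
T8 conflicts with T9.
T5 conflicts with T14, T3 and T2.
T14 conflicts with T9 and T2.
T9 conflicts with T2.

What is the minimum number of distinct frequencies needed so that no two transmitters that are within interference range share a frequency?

T6, T13, T5, T3 pairwise conflict, so at least 4 frequencies are needed.
4 frequencies suffice: frequency 1 → {T6, T7, T2}; frequency 2 → {T8, T5}; frequency 3 → {T10, T13, T14}; frequency 4 → {T12, T3, T9}. Every pair that conflicts lands in different frequencies.

4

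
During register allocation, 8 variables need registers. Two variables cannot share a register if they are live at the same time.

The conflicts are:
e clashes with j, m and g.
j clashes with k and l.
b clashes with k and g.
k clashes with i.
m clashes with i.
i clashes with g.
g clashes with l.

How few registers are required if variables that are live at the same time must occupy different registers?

3

The cycle k-i-g-l-j-k has odd length 5, so it cannot be 2-colored; at least 3 registers are needed.
3 registers suffice: register 1 → {k, m, g}; register 2 → {e, b, i, l}; register 3 → {j}. No two conflicting variables share a register.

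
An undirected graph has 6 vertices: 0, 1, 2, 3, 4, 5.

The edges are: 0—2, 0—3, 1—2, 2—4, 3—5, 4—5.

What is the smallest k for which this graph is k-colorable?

3

The cycle 4-5-3-0-2-4 has odd length 5, so it cannot be 2-colored; at least 3 colors are needed.
3 colors suffice: 0=b, 1=b, 2=a, 3=a, 4=c, 5=b. Every edge joins two different colors.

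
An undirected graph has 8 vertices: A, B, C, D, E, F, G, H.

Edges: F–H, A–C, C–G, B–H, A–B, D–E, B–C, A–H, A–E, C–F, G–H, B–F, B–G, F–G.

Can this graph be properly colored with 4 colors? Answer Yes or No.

The chromatic number is 4. B, C, F, G form a clique, so at least 4 colors are needed.
One proper 4-coloring: A=3, B=1, C=2, D=2, E=1, F=3, G=4, H=2.
That is already a proper 4-coloring.

Yes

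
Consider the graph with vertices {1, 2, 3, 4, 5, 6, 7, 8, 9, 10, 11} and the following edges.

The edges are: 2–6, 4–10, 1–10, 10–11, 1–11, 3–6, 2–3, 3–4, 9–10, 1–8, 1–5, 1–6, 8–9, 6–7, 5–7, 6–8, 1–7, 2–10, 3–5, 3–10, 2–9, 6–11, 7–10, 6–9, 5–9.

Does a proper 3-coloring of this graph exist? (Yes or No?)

Yes

The chromatic number is 3. 1, 7, 10 are pairwise adjacent, so at least 3 colors are needed.
A valid assignment using 3 colors: 1=blue, 2=green, 3=blue, 4=green, 5=red, 6=red, 7=green, 8=green, 9=blue, 10=red, 11=green.
That is already a proper 3-coloring.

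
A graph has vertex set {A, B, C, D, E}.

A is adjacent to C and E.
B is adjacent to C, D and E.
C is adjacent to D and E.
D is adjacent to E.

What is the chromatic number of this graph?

B, C, D, E are pairwise adjacent (a clique of size 4), so at least 4 colors are needed.
4 colors suffice: color 1 → {C}; color 2 → {E}; color 3 → {A, B}; color 4 → {D}. Every edge joins two different colors.

4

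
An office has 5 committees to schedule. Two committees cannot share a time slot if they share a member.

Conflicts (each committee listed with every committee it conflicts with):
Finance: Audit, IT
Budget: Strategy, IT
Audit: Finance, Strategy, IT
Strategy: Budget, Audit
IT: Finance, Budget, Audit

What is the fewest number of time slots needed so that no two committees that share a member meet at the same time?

Finance, Audit, IT are mutually in conflict, so at least 3 time slots are needed.
3 time slots suffice: time slot 1 → {Strategy, IT}; time slot 2 → {Budget, Audit}; time slot 3 → {Finance}. Each listed conflict is separated.

3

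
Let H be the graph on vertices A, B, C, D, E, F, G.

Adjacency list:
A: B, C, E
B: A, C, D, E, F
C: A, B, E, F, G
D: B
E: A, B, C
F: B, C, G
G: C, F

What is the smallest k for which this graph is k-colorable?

A, B, C, E are mutually adjacent (a clique of size 4), so at least 4 colors are needed.
A valid assignment using 4 colors: A=4, B=1, C=2, D=2, E=3, F=3, G=1. Every edge joins two different colors.

4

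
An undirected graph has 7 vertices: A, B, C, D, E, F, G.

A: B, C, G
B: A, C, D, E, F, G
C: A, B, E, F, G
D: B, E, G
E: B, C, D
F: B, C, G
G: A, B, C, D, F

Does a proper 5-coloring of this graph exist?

Yes

The chromatic number is 4. B, C, F, G are mutually adjacent (a clique of size 4), so at least 4 colors are needed.
4 colors suffice: color 1 → {B}; color 2 → {E, G}; color 3 → {C, D}; color 4 → {A, F}.
Since 5 ≥ 4, a proper 5-coloring certainly exists.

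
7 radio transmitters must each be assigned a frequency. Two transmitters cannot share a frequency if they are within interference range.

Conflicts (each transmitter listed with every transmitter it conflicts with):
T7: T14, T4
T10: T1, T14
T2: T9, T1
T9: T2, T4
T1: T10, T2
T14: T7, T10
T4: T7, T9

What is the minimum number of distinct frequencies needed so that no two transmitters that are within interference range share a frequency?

3

The cycle T10-T1-T2-T9-T4-T7-T14-T10 has odd length 7, so it cannot be 2-colored; at least 3 frequencies are needed.
3 frequencies suffice: T7=1, T10=1, T2=2, T9=1, T1=3, T14=2, T4=2. Each listed conflict is separated.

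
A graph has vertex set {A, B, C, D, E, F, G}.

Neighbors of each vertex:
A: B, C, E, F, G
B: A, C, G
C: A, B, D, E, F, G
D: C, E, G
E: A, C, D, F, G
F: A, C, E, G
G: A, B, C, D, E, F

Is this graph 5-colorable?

Yes

The chromatic number is 5. A, C, E, F, G are pairwise adjacent (a clique of size 5), so at least 5 colors are needed.
5 colors suffice: color 1 → {C}; color 2 → {G}; color 3 → {A, D}; color 4 → {B, E}; color 5 → {F}.
That is already a proper 5-coloring.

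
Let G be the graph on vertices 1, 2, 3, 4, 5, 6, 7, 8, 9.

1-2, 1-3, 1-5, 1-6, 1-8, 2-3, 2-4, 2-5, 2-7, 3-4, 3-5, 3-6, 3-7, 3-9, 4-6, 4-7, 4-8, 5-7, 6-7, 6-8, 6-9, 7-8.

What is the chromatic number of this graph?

3, 4, 6, 7 are mutually adjacent (a clique of size 4), so at least 4 colors are needed.
4 colors suffice: color red → {3, 8}; color blue → {1, 7, 9}; color green → {2, 6}; color yellow → {4, 5}. No two adjacent vertices share a color.

4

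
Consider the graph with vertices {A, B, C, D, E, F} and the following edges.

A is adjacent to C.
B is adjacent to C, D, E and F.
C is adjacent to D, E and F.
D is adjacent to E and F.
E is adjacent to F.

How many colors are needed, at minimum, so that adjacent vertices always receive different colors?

B, C, D, E, F form a clique, so at least 5 colors are needed.
5 colors suffice: color red → {C}; color blue → {A, D}; color green → {B}; color yellow → {F}; color purple → {E}. Every edge joins two different colors.

5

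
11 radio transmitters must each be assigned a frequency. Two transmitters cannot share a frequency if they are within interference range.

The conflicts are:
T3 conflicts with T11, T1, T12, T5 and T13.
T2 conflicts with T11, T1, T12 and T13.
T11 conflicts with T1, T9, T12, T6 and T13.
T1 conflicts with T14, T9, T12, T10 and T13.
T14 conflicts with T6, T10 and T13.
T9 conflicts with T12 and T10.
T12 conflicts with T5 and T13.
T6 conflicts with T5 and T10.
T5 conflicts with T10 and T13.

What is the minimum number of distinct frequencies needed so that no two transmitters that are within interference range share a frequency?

T2, T11, T1, T12, T13 pairwise conflict, so at least 5 frequencies are needed.
A valid assignment using 5 frequencies: T3=5, T2=5, T11=3, T1=1, T14=3, T9=5, T12=4, T6=4, T5=1, T10=2, T13=2. Each listed conflict is separated.

5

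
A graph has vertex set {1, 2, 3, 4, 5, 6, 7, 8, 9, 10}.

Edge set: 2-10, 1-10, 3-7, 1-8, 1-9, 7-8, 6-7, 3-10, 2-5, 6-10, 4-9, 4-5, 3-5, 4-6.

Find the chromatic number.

The cycle 1-9-4-6-10-1 has odd length 5, so it cannot be 2-colored; at least 3 colors are needed.
One proper 3-coloring: 1=b, 2=c, 3=c, 4=a, 5=b, 6=b, 7=a, 8=c, 9=c, 10=a. Every edge joins two different colors.

3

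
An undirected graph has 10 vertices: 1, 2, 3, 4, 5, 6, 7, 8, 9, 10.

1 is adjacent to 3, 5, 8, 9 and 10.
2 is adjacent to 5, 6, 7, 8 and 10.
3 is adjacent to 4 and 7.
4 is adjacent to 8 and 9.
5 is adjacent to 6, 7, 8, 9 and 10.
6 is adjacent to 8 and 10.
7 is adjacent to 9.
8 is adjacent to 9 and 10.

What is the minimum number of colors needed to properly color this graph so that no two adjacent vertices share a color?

5

2, 5, 6, 8, 10 are mutually adjacent (a clique of size 5), so at least 5 colors are needed.
One proper 5-coloring: 1=yellow, 2=green, 3=green, 4=blue, 5=blue, 6=yellow, 7=red, 8=red, 9=green, 10=purple. Each edge has distinct colors on its endpoints.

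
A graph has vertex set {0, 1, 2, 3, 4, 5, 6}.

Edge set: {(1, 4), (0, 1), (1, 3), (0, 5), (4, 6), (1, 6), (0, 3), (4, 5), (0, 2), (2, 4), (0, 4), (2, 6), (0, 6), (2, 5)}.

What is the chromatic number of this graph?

4

0, 1, 4, 6 are pairwise adjacent (a clique of size 4), so at least 4 colors are needed.
4 colors suffice: color red → {0}; color blue → {3, 4}; color green → {1, 2}; color yellow → {5, 6}. No two adjacent vertices share a color.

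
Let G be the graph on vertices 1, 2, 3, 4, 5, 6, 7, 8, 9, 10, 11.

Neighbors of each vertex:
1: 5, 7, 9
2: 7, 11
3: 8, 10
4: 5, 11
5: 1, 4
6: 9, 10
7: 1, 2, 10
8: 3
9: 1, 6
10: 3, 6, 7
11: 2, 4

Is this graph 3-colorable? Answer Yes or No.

Yes

The chromatic number is 3. The cycle 7-10-6-9-1-7 has odd length 5, so it cannot be 2-colored; at least 3 colors are needed.
3 colors suffice: color red → {1, 2, 4, 8, 10}; color blue → {3, 5, 6, 7, 11}; color green → {9}.
That is already a proper 3-coloring.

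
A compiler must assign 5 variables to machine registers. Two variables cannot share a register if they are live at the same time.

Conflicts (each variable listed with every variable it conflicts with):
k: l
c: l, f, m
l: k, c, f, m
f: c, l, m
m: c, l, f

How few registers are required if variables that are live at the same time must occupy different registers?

c, l, f, m pairwise conflict, so at least 4 registers are needed.
4 registers suffice: k=2, c=3, l=1, f=4, m=2. No two conflicting variables share a register.

4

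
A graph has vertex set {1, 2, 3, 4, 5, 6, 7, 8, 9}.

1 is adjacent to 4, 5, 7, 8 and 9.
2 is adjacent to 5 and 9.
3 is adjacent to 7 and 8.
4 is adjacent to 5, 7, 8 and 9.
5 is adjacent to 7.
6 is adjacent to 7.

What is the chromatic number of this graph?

4

1, 4, 5, 7 form a clique, so at least 4 colors are needed.
4 colors suffice: color red → {2, 3, 4, 6}; color blue → {7, 8, 9}; color green → {1}; color yellow → {5}. Every edge joins two different colors.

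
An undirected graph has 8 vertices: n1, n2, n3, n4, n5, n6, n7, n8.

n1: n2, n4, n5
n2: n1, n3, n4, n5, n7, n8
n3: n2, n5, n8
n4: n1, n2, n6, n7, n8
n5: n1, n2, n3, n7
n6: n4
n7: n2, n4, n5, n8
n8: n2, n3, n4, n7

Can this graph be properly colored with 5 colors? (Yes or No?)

The chromatic number is 4. n2, n4, n7, n8 are mutually adjacent (a clique of size 4), so at least 4 colors are needed.
A valid assignment using 4 colors: n1=3, n2=1, n3=3, n4=2, n5=2, n6=1, n7=3, n8=4.
Since 5 ≥ 4, a proper 5-coloring certainly exists.

Yes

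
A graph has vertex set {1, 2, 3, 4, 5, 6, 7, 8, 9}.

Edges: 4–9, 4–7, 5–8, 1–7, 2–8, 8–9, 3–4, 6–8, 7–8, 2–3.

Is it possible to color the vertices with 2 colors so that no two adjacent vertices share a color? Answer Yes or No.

The cycle 8-7-4-3-2-8 has odd length 5, so it cannot be 2-colored; at least 3 colors are needed.
So 2 colors are not enough.

No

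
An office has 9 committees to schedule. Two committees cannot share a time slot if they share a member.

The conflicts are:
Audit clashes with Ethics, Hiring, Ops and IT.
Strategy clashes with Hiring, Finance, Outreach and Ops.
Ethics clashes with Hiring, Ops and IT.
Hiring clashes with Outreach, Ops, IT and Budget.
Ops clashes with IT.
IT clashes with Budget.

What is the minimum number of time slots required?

5

Audit, Ethics, Hiring, Ops, IT pairwise conflict, so at least 5 time slots are needed.
5 time slots suffice: time slot 1 → {Hiring, Finance}; time slot 2 → {Strategy, IT}; time slot 3 → {Outreach, Ops, Budget}; time slot 4 → {Ethics}; time slot 5 → {Audit}. Every pair that conflicts lands in different time slots.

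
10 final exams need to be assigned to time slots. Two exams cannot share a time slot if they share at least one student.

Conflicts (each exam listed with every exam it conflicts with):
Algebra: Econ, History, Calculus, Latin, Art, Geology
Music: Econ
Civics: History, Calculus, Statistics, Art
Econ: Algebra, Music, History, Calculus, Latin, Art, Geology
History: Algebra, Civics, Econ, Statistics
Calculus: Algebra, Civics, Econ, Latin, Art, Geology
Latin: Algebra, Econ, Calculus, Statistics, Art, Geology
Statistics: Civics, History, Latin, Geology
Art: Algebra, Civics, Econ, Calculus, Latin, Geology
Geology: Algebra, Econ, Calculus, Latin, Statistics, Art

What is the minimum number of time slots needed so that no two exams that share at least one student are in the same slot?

6

Algebra, Econ, Calculus, Latin, Art, Geology pairwise conflict, so at least 6 time slots are needed.
Using 6 time slots: Algebra=4, Music=2, Civics=1, Econ=1, History=2, Calculus=6, Latin=2, Statistics=3, Art=3, Geology=5. No two conflicting exams share a time slot.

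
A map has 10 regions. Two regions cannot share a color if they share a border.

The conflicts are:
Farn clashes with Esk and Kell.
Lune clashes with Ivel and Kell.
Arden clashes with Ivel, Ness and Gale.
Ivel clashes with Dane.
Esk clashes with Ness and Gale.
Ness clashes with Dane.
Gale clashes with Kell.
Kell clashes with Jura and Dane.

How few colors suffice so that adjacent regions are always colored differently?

The cycle Ness-Esk-Farn-Kell-Dane-Ness has odd length 5, so it cannot be 2-colored; at least 3 colors are needed.
3 colors suffice: Farn=2, Lune=2, Arden=1, Ivel=3, Esk=1, Ness=3, Gale=2, Kell=1, Jura=2, Dane=2. Each listed conflict is separated.

3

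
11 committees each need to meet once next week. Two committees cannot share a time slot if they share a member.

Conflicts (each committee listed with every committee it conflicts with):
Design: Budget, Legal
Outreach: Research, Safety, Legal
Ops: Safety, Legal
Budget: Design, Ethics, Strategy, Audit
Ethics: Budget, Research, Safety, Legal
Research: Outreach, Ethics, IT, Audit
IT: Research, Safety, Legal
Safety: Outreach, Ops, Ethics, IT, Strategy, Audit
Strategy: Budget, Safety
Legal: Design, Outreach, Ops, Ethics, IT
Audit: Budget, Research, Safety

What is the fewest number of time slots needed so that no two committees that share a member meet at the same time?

Outreach and Research conflict, so at least 2 time slots are needed.
2 time slots suffice: Design=2, Outreach=2, Ops=2, Budget=1, Ethics=2, Research=1, IT=2, Safety=1, Strategy=2, Legal=1, Audit=2. No two conflicting committees share a time slot.

2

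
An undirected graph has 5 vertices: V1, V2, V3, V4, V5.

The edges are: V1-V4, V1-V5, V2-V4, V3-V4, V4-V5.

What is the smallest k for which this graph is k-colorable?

V1, V4, V5 are pairwise adjacent, so at least 3 colors are needed.
3 colors suffice: color 1 → {V4}; color 2 → {V1, V2, V3}; color 3 → {V5}. Every edge joins two different colors.

3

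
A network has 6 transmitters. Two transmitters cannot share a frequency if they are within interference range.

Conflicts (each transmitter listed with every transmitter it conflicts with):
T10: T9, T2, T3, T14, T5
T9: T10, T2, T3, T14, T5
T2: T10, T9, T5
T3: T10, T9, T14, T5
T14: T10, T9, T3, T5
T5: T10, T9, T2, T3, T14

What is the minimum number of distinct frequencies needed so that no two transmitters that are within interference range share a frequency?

T10, T9, T3, T14, T5 are mutually in conflict, so at least 5 frequencies are needed.
A valid assignment using 5 frequencies: T10=3, T9=2, T2=4, T3=4, T14=5, T5=1. Each listed conflict is separated.

5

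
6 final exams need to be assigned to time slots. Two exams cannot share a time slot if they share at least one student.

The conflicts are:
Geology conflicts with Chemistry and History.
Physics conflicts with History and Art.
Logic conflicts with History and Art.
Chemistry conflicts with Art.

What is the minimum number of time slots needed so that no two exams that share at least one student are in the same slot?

3

The cycle Art-Physics-History-Geology-Chemistry-Art has odd length 5, so it cannot be 2-colored; at least 3 time slots are needed.
3 time slots suffice: Geology=3, Physics=2, Logic=2, Chemistry=2, History=1, Art=1. Each listed conflict is separated.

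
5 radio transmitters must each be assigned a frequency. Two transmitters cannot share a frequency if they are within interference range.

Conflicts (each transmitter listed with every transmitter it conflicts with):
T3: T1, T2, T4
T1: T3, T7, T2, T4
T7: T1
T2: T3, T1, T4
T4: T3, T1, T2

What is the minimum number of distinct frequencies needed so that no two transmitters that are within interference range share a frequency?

T3, T1, T2, T4 pairwise conflict, so at least 4 frequencies are needed.
4 frequencies suffice: frequency 1 → {T1}; frequency 2 → {T7, T4}; frequency 3 → {T3}; frequency 4 → {T2}. Each listed conflict is separated.

4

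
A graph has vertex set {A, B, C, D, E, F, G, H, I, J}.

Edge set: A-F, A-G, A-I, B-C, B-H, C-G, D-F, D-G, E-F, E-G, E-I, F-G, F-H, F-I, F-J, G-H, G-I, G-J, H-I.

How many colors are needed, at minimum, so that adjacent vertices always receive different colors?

F, G, H, I form a clique, so at least 4 colors are needed.
4 colors suffice: color 1 → {B, G}; color 2 → {C, F}; color 3 → {D, I, J}; color 4 → {A, E, H}. No two adjacent vertices share a color.

4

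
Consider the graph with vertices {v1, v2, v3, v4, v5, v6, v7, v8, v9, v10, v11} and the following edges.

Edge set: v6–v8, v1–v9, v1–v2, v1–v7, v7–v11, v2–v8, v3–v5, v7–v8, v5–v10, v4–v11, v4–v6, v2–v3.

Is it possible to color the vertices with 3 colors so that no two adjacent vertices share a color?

Yes

The chromatic number is 3. The cycle v6-v4-v11-v7-v8-v6 has odd length 5, so it cannot be 2-colored; at least 3 colors are needed.
A valid assignment using 3 colors: v1=2, v2=1, v3=2, v4=1, v5=1, v6=3, v7=1, v8=2, v9=1, v10=2, v11=2.
That is already a proper 3-coloring.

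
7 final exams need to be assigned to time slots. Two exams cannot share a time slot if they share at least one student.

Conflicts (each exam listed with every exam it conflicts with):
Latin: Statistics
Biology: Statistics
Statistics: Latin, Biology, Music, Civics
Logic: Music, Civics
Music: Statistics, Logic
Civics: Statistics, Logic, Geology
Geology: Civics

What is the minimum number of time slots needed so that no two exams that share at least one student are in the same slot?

Biology and Statistics conflict, so at least 2 time slots are needed.
Using 2 time slots: Latin=2, Biology=2, Statistics=1, Logic=1, Music=2, Civics=2, Geology=1. No two conflicting exams share a time slot.

2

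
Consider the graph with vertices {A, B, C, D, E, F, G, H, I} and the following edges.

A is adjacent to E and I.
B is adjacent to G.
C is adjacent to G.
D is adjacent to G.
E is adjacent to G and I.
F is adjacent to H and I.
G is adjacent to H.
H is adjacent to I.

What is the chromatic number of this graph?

3

A, E, I are mutually adjacent, so at least 3 colors are needed.
3 colors suffice: A=green, B=blue, C=blue, D=blue, E=blue, F=green, G=red, H=blue, I=red. Every edge joins two different colors.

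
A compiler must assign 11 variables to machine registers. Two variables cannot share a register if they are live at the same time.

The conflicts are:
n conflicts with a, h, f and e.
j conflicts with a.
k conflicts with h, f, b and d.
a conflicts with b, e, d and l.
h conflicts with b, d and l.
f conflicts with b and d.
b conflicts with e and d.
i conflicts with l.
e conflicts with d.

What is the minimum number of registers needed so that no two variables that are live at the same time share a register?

4

a, b, e, d all conflict with each other, so at least 4 registers are needed.
4 registers suffice: register 1 → {a, h, f, i}; register 2 → {n, j, d, l}; register 3 → {b}; register 4 → {k, e}. Every pair that conflicts lands in different registers.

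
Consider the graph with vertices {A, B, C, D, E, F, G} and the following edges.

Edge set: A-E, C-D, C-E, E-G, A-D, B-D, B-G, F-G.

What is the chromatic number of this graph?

The cycle D-B-G-E-A-D has odd length 5, so it cannot be 2-colored; at least 3 colors are needed.
3 colors suffice: color 1 → {D, G}; color 2 → {B, E, F}; color 3 → {A, C}. Every edge joins two different colors.

3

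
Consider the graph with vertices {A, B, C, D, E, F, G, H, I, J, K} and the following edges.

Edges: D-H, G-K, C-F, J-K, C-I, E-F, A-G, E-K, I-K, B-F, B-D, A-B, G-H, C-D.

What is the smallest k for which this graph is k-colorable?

The cycle G-A-B-D-H-G has odd length 5, so it cannot be 2-colored; at least 3 colors are needed.
A valid assignment using 3 colors: A=green, B=red, C=red, D=blue, E=green, F=blue, G=blue, H=red, I=blue, J=blue, K=red. No two adjacent vertices share a color.

3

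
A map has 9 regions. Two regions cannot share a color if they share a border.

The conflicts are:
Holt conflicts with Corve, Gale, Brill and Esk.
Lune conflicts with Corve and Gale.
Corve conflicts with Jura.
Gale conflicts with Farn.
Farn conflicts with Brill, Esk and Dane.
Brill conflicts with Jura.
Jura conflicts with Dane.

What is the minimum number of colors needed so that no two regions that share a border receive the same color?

Farn and Esk conflict, so at least 2 colors are needed.
A valid assignment using 2 colors: Holt=1, Lune=1, Corve=2, Gale=2, Farn=1, Brill=2, Jura=1, Esk=2, Dane=2. Each listed conflict is separated.

2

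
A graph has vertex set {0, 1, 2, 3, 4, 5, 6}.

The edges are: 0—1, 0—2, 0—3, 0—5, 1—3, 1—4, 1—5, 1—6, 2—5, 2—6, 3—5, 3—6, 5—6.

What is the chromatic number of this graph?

4

1, 3, 5, 6 form a clique, so at least 4 colors are needed.
4 colors suffice: color red → {1, 2}; color blue → {4, 5}; color green → {0, 6}; color yellow → {3}. Each edge has distinct colors on its endpoints.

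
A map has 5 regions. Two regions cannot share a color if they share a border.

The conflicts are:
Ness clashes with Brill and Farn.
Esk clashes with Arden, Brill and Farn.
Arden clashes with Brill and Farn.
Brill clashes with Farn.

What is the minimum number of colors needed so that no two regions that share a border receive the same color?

Esk, Arden, Brill, Farn all conflict with each other, so at least 4 colors are needed.
A valid assignment using 4 colors: Ness=3, Esk=4, Arden=3, Brill=1, Farn=2. Each listed conflict is separated.

4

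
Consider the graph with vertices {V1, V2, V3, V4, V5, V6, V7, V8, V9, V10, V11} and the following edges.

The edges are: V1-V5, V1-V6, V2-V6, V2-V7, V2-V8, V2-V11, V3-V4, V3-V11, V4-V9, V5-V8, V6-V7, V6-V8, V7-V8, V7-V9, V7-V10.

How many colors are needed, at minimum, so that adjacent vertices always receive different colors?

4

V2, V6, V7, V8 are mutually adjacent (a clique of size 4), so at least 4 colors are needed.
4 colors suffice: color 1 → {V4, V5, V7, V11}; color 2 → {V1, V3, V8, V9, V10}; color 3 → {V6}; color 4 → {V2}. Each edge has distinct colors on its endpoints.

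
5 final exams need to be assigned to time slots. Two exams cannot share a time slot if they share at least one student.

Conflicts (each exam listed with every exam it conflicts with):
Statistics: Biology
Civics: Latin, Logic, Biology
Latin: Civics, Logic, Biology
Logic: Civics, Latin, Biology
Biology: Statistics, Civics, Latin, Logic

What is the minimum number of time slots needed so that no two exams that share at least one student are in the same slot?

Civics, Latin, Logic, Biology are mutually in conflict, so at least 4 time slots are needed.
Using 4 time slots: Statistics=2, Civics=3, Latin=4, Logic=2, Biology=1. Every pair that conflicts lands in different time slots.

4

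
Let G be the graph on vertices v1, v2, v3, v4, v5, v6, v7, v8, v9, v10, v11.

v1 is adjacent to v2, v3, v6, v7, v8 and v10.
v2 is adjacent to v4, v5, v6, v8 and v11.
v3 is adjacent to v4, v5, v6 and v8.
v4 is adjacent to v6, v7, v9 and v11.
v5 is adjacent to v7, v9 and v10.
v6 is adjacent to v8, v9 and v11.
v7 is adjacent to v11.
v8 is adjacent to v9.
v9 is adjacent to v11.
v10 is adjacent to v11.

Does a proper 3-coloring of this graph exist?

v1, v2, v6, v8 are mutually adjacent (a clique of size 4), so at least 4 colors are needed.
So 3 colors are not enough.

No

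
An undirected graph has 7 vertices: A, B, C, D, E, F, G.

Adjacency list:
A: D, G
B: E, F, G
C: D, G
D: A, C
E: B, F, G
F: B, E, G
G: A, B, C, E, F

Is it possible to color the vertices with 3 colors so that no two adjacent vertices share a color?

B, E, F, G are pairwise adjacent (a clique of size 4), so at least 4 colors are needed.
So 3 colors are not enough.

No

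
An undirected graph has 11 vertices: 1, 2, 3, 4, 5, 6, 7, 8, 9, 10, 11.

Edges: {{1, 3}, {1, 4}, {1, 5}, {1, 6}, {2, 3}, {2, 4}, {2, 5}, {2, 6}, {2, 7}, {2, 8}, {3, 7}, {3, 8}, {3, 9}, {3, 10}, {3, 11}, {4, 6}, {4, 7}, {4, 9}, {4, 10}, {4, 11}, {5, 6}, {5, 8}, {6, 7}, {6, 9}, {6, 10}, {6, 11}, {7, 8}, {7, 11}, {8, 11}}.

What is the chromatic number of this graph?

2, 4, 6, 7 form a clique, so at least 4 colors are needed.
4 colors suffice: color red → {3, 6}; color blue → {4, 8}; color green → {1, 2, 9, 10, 11}; color yellow → {5, 7}. Every edge joins two different colors.

4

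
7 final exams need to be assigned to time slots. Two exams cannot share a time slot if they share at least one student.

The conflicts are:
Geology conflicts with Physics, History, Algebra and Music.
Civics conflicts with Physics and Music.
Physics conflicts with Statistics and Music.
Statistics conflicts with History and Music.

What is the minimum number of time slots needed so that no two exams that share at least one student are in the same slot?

3

Geology, Physics, Music pairwise conflict, so at least 3 time slots are needed.
3 time slots suffice: time slot 1 → {History, Algebra, Music}; time slot 2 → {Geology, Civics, Statistics}; time slot 3 → {Physics}. No two conflicting exams share a time slot.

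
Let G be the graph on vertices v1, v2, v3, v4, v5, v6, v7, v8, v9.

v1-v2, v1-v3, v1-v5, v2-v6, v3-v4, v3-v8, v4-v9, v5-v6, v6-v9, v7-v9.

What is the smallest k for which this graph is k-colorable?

2

v4 and v9 are adjacent, so at least 2 colors are needed.
A valid assignment using 2 colors: v1=2, v2=1, v3=1, v4=2, v5=1, v6=2, v7=2, v8=2, v9=1. Every edge joins two different colors.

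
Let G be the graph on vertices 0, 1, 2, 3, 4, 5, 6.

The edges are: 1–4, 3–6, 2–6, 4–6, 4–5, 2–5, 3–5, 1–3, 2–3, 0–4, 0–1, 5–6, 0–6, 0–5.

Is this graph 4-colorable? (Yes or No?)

Yes

The chromatic number is 4. 2, 3, 5, 6 form a clique, so at least 4 colors are needed.
4 colors suffice: 0=c, 1=a, 2=d, 3=c, 4=d, 5=b, 6=a.
That is already a proper 4-coloring.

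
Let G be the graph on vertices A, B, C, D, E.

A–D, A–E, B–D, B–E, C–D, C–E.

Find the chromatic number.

C and E are adjacent, so at least 2 colors are needed.
2 colors suffice: color 1 → {D, E}; color 2 → {A, B, C}. Each edge has distinct colors on its endpoints.

2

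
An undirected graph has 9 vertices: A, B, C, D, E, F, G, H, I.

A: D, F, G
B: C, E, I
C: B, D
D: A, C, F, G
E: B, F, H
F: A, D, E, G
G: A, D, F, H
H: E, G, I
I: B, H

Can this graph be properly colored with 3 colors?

No

A, D, F, G form a clique, so at least 4 colors are needed.
So 3 colors are not enough.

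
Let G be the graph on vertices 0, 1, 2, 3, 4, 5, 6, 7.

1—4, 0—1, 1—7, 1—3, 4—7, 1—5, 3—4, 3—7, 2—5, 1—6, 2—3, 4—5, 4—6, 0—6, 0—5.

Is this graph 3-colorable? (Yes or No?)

No

1, 3, 4, 7 are mutually adjacent (a clique of size 4), so at least 4 colors are needed.
So 3 colors are not enough.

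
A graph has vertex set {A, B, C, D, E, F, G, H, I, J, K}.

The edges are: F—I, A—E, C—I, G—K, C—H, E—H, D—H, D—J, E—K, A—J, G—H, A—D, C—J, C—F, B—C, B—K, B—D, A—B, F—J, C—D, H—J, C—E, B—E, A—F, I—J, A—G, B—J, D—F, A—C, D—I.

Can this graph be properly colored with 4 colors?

No

C, D, F, I, J are pairwise adjacent (a clique of size 5), so at least 5 colors are needed.
So 4 colors are not enough.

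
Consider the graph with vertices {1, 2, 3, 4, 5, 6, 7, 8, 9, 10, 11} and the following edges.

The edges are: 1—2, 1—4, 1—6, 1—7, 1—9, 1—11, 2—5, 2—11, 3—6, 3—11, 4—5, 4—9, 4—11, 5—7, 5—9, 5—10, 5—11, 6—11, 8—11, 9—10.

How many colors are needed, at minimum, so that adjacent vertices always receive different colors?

5, 9, 10 are pairwise adjacent, so at least 3 colors are needed.
3 colors suffice: color a → {7, 9, 11}; color b → {1, 3, 5, 8}; color c → {2, 4, 6, 10}. No two adjacent vertices share a color.

3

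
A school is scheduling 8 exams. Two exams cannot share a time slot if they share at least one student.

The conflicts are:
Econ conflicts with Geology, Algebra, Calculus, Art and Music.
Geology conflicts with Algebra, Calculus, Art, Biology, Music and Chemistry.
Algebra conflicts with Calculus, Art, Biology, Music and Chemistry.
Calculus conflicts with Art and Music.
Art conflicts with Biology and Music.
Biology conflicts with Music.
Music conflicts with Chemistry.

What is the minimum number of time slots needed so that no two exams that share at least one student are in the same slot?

Econ, Geology, Algebra, Calculus, Art, Music are mutually in conflict, so at least 6 time slots are needed.
6 time slots suffice: Econ=6, Geology=2, Algebra=3, Calculus=5, Art=4, Biology=5, Music=1, Chemistry=4. Every pair that conflicts lands in different time slots.

6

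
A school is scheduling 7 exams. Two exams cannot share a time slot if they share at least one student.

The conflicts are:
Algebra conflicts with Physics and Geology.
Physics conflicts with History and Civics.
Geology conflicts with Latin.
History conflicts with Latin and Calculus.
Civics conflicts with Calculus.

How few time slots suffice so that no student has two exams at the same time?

3

The cycle Geology-Latin-History-Physics-Algebra-Geology has odd length 5, so it cannot be 2-colored; at least 3 time slots are needed.
3 time slots suffice: Algebra=3, Physics=2, Geology=1, History=1, Civics=1, Latin=2, Calculus=2. No two conflicting exams share a time slot.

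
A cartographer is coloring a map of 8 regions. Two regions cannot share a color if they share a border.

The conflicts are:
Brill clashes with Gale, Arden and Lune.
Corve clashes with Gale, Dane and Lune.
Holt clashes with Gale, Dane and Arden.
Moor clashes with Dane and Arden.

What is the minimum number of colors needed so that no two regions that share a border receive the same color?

Holt and Dane conflict, so at least 2 colors are needed.
2 colors suffice: color 1 → {Gale, Dane, Arden, Lune}; color 2 → {Brill, Corve, Holt, Moor}. Every pair that conflicts lands in different colors.

2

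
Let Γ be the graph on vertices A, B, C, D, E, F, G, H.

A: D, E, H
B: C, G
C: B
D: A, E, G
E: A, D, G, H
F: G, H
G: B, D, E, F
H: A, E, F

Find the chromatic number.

A, D, E are mutually adjacent, so at least 3 colors are needed.
3 colors suffice: A=blue, B=red, C=blue, D=green, E=red, F=red, G=blue, H=green. No two adjacent vertices share a color.

3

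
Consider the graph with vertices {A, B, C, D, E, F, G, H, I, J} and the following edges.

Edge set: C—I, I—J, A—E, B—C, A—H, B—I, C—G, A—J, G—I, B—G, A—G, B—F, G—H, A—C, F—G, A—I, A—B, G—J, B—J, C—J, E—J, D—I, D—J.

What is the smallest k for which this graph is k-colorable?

6

A, B, C, G, I, J are pairwise adjacent (a clique of size 6), so at least 6 colors are needed.
A valid assignment using 6 colors: A=1, B=5, C=6, D=1, E=3, F=1, G=3, H=2, I=4, J=2. Each edge has distinct colors on its endpoints.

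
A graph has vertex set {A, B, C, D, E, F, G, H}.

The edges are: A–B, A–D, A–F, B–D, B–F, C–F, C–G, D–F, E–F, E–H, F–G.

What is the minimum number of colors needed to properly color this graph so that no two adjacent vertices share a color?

A, B, D, F are mutually adjacent (a clique of size 4), so at least 4 colors are needed.
4 colors suffice: color 1 → {F, H}; color 2 → {D, E, G}; color 3 → {B, C}; color 4 → {A}. No two adjacent vertices share a color.

4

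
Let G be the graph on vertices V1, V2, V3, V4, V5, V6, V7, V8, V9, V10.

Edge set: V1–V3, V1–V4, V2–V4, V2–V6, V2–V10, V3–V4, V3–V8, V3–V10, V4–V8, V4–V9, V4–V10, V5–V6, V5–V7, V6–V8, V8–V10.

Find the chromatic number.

V3, V4, V8, V10 form a clique, so at least 4 colors are needed.
4 colors suffice: color red → {V4, V6, V7}; color blue → {V2, V3, V5, V9}; color green → {V1, V8}; color yellow → {V10}. Every edge joins two different colors.

4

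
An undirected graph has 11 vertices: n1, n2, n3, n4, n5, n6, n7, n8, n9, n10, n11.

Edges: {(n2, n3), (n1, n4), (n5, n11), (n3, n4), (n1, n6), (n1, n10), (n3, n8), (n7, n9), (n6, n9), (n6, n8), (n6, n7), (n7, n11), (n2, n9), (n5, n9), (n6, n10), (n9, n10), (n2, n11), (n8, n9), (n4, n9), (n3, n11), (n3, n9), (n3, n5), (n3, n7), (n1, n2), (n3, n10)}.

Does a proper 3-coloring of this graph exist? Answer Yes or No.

Yes

The chromatic number is 3. n3, n7, n9 are pairwise adjacent, so at least 3 colors are needed.
3 colors suffice: color 1 → {n3, n6}; color 2 → {n1, n9, n11}; color 3 → {n2, n4, n5, n7, n8, n10}.
That is already a proper 3-coloring.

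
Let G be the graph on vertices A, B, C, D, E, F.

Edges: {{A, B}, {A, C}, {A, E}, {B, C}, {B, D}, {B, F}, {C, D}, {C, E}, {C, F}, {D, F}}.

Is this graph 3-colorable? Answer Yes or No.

No

B, C, D, F are pairwise adjacent (a clique of size 4), so at least 4 colors are needed.
So 3 colors are not enough.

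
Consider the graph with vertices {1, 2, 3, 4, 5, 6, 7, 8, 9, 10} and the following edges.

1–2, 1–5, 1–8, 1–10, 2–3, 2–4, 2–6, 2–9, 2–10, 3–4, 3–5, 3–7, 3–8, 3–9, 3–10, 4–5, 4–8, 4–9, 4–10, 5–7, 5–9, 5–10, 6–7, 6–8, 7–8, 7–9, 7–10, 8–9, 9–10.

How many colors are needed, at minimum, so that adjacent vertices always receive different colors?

5

3, 5, 7, 9, 10 are pairwise adjacent (a clique of size 5), so at least 5 colors are needed.
A valid assignment using 5 colors: 1=a, 2=e, 3=a, 4=d, 5=e, 6=a, 7=d, 8=b, 9=c, 10=b. Every edge joins two different colors.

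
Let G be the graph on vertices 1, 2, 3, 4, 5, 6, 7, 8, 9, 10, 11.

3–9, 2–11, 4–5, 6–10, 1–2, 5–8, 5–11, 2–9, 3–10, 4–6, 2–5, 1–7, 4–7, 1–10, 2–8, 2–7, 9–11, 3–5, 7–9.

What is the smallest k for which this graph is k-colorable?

3

1, 2, 7 are mutually adjacent, so at least 3 colors are needed.
3 colors suffice: color a → {2, 4, 10}; color b → {1, 5, 6, 9}; color c → {3, 7, 8, 11}. Each edge has distinct colors on its endpoints.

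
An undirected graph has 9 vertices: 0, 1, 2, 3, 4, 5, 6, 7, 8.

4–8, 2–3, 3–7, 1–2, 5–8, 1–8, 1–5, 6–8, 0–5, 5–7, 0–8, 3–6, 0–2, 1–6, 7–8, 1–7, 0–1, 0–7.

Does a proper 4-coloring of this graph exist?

0, 1, 5, 7, 8 are pairwise adjacent (a clique of size 5), so at least 5 colors are needed.
So 4 colors are not enough.

No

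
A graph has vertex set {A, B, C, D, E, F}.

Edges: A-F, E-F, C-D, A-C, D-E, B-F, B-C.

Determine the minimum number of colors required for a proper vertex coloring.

The cycle A-C-D-E-F-A has odd length 5, so it cannot be 2-colored; at least 3 colors are needed.
A valid assignment using 3 colors: A=blue, B=blue, C=red, D=blue, E=green, F=red. Each edge has distinct colors on its endpoints.

3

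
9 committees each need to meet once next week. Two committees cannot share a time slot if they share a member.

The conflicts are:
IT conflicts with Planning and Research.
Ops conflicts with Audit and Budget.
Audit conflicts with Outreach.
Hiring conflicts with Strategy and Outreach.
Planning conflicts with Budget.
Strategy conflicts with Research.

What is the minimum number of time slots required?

3

The cycle Strategy-Hiring-Outreach-Audit-Ops-Budget-Planning-IT-Research-Strategy has odd length 9, so it cannot be 2-colored; at least 3 time slots are needed.
3 time slots suffice: IT=2, Ops=1, Audit=2, Hiring=3, Planning=1, Strategy=2, Budget=2, Outreach=1, Research=1. Every pair that conflicts lands in different time slots.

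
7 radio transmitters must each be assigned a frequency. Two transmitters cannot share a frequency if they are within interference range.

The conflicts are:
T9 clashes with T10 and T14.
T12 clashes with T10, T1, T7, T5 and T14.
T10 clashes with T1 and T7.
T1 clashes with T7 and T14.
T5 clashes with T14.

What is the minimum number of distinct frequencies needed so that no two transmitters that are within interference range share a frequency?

4

T12, T10, T1, T7 pairwise conflict, so at least 4 frequencies are needed.
Using 4 frequencies: T9=1, T12=1, T10=2, T1=3, T7=4, T5=3, T14=2. Every pair that conflicts lands in different frequencies.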